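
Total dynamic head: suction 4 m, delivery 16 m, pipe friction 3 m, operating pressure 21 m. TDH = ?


TDH = Hs + Hd + hf + Hp = 4 + 16 + 3 + 21 = 44

44 m


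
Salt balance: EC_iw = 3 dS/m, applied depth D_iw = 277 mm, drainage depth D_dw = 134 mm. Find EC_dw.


EC_dw = EC_iw * D_iw / D_dw
EC_dw = 3 * 277 / 134
EC_dw = 831 / 134

6.2015 dS/m


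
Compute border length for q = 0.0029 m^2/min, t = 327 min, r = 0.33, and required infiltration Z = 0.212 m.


L = q*t/((1+r)*Z)
L = 0.0029*327/((1+0.33)*0.212)
L = 0.9483/0.28196

3.3632 m


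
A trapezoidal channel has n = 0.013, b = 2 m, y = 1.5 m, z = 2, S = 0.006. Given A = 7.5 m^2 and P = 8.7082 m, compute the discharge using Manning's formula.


R = A/P = 7.5/8.7082 = 0.861257
Q = (1/0.013) * 7.5 * 0.861257^(2/3) * 0.006^0.5

40.4528 m^3/s


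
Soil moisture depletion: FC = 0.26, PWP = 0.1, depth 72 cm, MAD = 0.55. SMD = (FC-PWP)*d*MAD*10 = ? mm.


SMD = (FC - PWP) * d * MAD * 10
SMD = (0.26 - 0.1) * 72 * 0.55 * 10
SMD = 0.1600 * 72 * 0.55 * 10

63.3600 mm


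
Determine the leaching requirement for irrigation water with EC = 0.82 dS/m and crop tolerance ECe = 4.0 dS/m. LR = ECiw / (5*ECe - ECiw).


LR = ECiw / (5*ECe - ECiw)
LR = 0.82 / (5*4.0 - 0.82)
LR = 0.82 / 19.1800

0.0428


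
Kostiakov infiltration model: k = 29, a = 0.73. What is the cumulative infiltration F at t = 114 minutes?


F = k * t^a = 29 * 114^0.73
F = 29 * 31.735149

920.3193 mm


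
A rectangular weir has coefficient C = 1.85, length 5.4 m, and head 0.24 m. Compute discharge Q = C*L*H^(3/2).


Q = C * L * H^(3/2) = 1.85 * 5.4 * 0.24^1.5 = 1.85 * 5.4 * 0.117576

1.1746 m^3/s


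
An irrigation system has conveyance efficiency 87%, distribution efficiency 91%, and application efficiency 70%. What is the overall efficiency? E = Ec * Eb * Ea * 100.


Ec = 0.87, Eb = 0.91, Ea = 0.7
E = 0.87 * 0.91 * 0.7 * 100 = 55.4190%

55.4190 %


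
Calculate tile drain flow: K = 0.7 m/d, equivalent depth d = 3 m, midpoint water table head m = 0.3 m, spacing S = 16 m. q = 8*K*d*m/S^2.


q = 8*K*d*m/S^2
q = 8*0.7*3*0.3/16^2
q = 5.0400 / 256

0.0197 m/d


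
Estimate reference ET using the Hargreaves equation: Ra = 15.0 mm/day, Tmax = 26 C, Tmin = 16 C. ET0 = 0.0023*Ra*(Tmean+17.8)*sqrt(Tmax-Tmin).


Tmean = (Tmax + Tmin)/2 = (26 + 16)/2 = 21.0
ET0 = 0.0023 * 15.0 * (21.0 + 17.8) * sqrt(26 - 16)
ET0 = 0.0023 * 15.0 * 38.8 * 3.162278

4.2330 mm/day


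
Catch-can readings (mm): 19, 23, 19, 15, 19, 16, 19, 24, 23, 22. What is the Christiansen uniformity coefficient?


mean = 19.900000 mm
MAD = 2.480000 mm
CU = (1 - 2.480000/19.900000)*100

87.5377 %


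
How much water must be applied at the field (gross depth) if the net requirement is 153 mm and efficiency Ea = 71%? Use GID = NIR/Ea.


Ea = 71% = 0.71
GID = NIR / Ea = 153 / 0.71 = 215.4930 mm

215.4930 mm


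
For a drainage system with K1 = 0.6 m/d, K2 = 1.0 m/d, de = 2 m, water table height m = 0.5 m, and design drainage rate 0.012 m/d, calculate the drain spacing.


S^2 = 8*K2*de*m/q + 4*K1*m^2/q
S^2 = 8*1.0*2*0.5/0.012 + 4*0.6*0.5^2/0.012
S = sqrt(716.6667)

26.7706 m


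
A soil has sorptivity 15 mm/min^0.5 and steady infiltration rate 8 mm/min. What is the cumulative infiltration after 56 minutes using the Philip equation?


F = S*sqrt(t) + A*t
F = 15*sqrt(56) + 8*56
F = 15*7.483315 + 448

560.2497 mm


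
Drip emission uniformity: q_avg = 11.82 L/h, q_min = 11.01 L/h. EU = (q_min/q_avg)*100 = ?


EU = (q_min/q_avg)*100 = (11.01/11.82)*100 = 93.1472%

93.1472 %


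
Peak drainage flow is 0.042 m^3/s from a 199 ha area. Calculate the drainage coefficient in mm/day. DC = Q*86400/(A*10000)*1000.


DC = Q * 86400 / (A * 10000) * 1000
DC = 0.042 * 86400 / (199 * 10000) * 1000
DC = 3628800.0000 / 1990000

1.8235 mm/day


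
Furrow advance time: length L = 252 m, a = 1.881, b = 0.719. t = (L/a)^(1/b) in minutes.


t = (L/a)^(1/b)
t = (252/1.881)^(1/0.719)
t = 133.971292^(1/0.719)

908.4305 min


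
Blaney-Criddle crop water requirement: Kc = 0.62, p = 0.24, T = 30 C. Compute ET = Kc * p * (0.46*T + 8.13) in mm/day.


ET = Kc * p * (0.46*T + 8.13)
ET = 0.62 * 0.24 * (0.46*30 + 8.13)
ET = 0.62 * 0.24 * 21.9300

3.2632 mm/day


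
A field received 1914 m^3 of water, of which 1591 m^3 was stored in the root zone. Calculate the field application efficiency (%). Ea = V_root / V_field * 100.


Ea = V_root / V_field * 100 = 1591 / 1914 * 100 = 83.1243%

83.1243 %


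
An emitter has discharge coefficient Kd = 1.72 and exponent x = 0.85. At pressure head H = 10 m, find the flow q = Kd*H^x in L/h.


q = Kd * H^x = 1.72 * 10^0.85 = 1.72 * 7.079458

12.1767 L/h


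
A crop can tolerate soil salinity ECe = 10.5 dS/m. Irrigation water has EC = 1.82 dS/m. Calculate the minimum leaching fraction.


LR = ECiw / (5*ECe - ECiw)
LR = 1.82 / (5*10.5 - 1.82)
LR = 1.82 / 50.6800

0.0359


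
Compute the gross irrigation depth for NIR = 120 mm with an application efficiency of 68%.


Ea = 68% = 0.68
GID = NIR / Ea = 120 / 0.68 = 176.4706 mm

176.4706 mm


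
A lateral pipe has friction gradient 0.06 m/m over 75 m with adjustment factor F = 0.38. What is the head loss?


hf = J * L * F = 0.06 * 75 * 0.38 = 1.7100 m

1.7100 m


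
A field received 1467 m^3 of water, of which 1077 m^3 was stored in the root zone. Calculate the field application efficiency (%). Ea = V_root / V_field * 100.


Ea = V_root / V_field * 100 = 1077 / 1467 * 100 = 73.4151%

73.4151 %


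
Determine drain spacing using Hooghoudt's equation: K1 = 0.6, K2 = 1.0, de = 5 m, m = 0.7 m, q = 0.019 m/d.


S^2 = 8*K2*de*m/q + 4*K1*m^2/q
S^2 = 8*1.0*5*0.7/0.019 + 4*0.6*0.7^2/0.019
S = sqrt(1535.5789)

39.1865 m


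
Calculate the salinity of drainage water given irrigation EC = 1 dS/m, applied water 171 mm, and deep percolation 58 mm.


EC_dw = EC_iw * D_iw / D_dw
EC_dw = 1 * 171 / 58
EC_dw = 171 / 58

2.9483 dS/m


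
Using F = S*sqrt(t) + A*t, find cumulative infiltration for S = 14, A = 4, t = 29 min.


F = S*sqrt(t) + A*t
F = 14*sqrt(29) + 4*29
F = 14*5.385165 + 116

191.3923 mm


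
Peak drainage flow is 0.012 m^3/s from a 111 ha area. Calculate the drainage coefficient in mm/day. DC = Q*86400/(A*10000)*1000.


DC = Q * 86400 / (A * 10000) * 1000
DC = 0.012 * 86400 / (111 * 10000) * 1000
DC = 1036800.0000 / 1110000

0.9341 mm/day


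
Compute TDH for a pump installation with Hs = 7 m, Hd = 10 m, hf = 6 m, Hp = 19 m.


TDH = Hs + Hd + hf + Hp = 7 + 10 + 6 + 19 = 42

42 m


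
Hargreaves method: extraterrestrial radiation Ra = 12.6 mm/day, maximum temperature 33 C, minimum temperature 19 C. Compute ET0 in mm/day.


Tmean = (Tmax + Tmin)/2 = (33 + 19)/2 = 26.0
ET0 = 0.0023 * 12.6 * (26.0 + 17.8) * sqrt(33 - 19)
ET0 = 0.0023 * 12.6 * 43.8 * 3.741657

4.7494 mm/day


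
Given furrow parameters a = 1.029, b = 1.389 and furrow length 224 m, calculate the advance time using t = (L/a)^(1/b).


t = (L/a)^(1/b)
t = (224/1.029)^(1/1.389)
t = 217.687075^(1/1.389)

48.2064 min


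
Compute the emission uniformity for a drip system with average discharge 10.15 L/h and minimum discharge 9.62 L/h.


EU = (q_min/q_avg)*100 = (9.62/10.15)*100 = 94.7783%

94.7783 %


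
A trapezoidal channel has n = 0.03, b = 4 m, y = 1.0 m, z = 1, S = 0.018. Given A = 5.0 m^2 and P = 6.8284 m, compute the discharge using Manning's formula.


R = A/P = 5.0/6.8284 = 0.732236
Q = (1/0.03) * 5.0 * 0.732236^(2/3) * 0.018^0.5

18.1657 m^3/s


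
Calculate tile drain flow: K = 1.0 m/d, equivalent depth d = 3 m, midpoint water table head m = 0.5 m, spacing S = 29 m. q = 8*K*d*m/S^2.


q = 8*K*d*m/S^2
q = 8*1.0*3*0.5/29^2
q = 12.0000 / 841

0.0143 m/d


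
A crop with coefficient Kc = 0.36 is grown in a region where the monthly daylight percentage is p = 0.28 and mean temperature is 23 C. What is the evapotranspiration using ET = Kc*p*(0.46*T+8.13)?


ET = Kc * p * (0.46*T + 8.13)
ET = 0.36 * 0.28 * (0.46*23 + 8.13)
ET = 0.36 * 0.28 * 18.7100

1.8860 mm/day


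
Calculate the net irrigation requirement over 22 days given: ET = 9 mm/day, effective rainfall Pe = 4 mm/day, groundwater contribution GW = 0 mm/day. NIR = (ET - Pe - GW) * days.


Daily deficit = ET - Pe - GW = 9 - 4 - 0 = 5 mm/day
NIR = 5 * 22 = 110 mm

110.0000 mm


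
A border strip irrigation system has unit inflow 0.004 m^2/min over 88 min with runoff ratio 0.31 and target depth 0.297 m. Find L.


L = q*t/((1+r)*Z)
L = 0.004*88/((1+0.31)*0.297)
L = 0.352/0.38907

0.9047 m


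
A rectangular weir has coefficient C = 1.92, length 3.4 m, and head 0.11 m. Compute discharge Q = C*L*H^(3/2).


Q = C * L * H^(3/2) = 1.92 * 3.4 * 0.11^1.5 = 1.92 * 3.4 * 0.036483

0.2382 m^3/s


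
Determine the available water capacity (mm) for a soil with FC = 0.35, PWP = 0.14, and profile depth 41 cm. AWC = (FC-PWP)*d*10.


AWC = (FC - PWP) * d * 10
AWC = (0.35 - 0.14) * 41 * 10
AWC = 0.2100 * 41 * 10

86.1000 mm


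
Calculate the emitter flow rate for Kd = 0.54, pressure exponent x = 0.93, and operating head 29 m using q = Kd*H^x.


q = Kd * H^x = 0.54 * 29^0.93 = 0.54 * 22.910266

12.3715 L/h


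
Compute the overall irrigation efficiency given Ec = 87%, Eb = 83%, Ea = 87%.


Ec = 0.87, Eb = 0.83, Ea = 0.87
E = 0.87 * 0.83 * 0.87 * 100 = 62.8227%

62.8227 %


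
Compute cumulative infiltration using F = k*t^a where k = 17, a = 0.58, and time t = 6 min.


F = k * t^a = 17 * 6^0.58
F = 17 * 2.827012

48.0592 mm


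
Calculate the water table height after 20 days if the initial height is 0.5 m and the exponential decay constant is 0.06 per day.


m = m0 * exp(-k*t)
m = 0.5 * exp(-0.06 * 20)
m = 0.5 * exp(-1.2000)

0.1506 m


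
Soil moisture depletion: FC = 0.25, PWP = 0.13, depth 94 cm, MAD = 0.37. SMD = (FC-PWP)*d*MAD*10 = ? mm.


SMD = (FC - PWP) * d * MAD * 10
SMD = (0.25 - 0.13) * 94 * 0.37 * 10
SMD = 0.1200 * 94 * 0.37 * 10

41.7360 mm


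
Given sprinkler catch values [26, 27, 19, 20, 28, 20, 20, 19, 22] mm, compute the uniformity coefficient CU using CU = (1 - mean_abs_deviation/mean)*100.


mean = 22.333333 mm
MAD = 3.111111 mm
CU = (1 - 3.111111/22.333333)*100

86.0697 %


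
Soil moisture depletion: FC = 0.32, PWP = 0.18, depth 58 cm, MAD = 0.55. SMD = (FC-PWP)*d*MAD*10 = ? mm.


SMD = (FC - PWP) * d * MAD * 10
SMD = (0.32 - 0.18) * 58 * 0.55 * 10
SMD = 0.1400 * 58 * 0.55 * 10

44.6600 mm


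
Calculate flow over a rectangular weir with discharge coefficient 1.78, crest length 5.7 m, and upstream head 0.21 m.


Q = C * L * H^(3/2) = 1.78 * 5.7 * 0.21^1.5 = 1.78 * 5.7 * 0.096234

0.9764 m^3/s


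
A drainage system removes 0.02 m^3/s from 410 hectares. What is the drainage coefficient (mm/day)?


DC = Q * 86400 / (A * 10000) * 1000
DC = 0.02 * 86400 / (410 * 10000) * 1000
DC = 1728000.0000 / 4100000

0.4215 mm/day


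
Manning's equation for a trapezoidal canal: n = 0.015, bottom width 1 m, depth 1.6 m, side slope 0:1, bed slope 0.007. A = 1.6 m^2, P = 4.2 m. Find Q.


R = A/P = 1.6/4.2 = 0.380952
Q = (1/0.015) * 1.6 * 0.380952^(2/3) * 0.007^0.5

4.6898 m^3/s


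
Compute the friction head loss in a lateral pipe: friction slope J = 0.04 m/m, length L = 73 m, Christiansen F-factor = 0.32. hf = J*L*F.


hf = J * L * F = 0.04 * 73 * 0.32 = 0.9344 m

0.9344 m


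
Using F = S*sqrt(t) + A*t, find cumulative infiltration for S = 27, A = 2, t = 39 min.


F = S*sqrt(t) + A*t
F = 27*sqrt(39) + 2*39
F = 27*6.244998 + 78

246.6149 mm


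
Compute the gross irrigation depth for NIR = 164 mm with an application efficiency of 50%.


Ea = 50% = 0.5
GID = NIR / Ea = 164 / 0.5 = 328.0000 mm

328.0000 mm


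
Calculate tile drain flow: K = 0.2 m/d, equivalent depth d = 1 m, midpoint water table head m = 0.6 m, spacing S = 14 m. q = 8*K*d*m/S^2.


q = 8*K*d*m/S^2
q = 8*0.2*1*0.6/14^2
q = 0.9600 / 196

0.0049 m/d


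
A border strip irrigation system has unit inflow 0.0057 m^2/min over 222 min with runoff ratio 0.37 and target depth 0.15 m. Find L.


L = q*t/((1+r)*Z)
L = 0.0057*222/((1+0.37)*0.15)
L = 1.2654/0.2055

6.1577 m


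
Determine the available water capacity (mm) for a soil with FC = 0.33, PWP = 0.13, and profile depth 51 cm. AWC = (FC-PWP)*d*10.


AWC = (FC - PWP) * d * 10
AWC = (0.33 - 0.13) * 51 * 10
AWC = 0.2000 * 51 * 10

102.0000 mm


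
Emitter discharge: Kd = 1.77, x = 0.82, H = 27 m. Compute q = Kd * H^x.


q = Kd * H^x = 1.77 * 27^0.82 = 1.77 * 14.918264

26.4053 L/h


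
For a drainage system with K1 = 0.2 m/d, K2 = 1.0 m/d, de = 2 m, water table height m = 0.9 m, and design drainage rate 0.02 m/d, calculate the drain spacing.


S^2 = 8*K2*de*m/q + 4*K1*m^2/q
S^2 = 8*1.0*2*0.9/0.02 + 4*0.2*0.9^2/0.02
S = sqrt(752.4000)

27.4299 m


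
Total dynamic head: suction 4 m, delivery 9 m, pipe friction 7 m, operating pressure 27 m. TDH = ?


TDH = Hs + Hd + hf + Hp = 4 + 9 + 7 + 27 = 47

47 m


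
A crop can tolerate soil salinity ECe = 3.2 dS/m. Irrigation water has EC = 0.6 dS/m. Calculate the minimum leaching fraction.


LR = ECiw / (5*ECe - ECiw)
LR = 0.6 / (5*3.2 - 0.6)
LR = 0.6 / 15.4000

0.0390


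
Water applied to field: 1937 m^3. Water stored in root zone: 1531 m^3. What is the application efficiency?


Ea = V_root / V_field * 100 = 1531 / 1937 * 100 = 79.0398%

79.0398 %


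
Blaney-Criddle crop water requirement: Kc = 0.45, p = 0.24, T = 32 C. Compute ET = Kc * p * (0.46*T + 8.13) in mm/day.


ET = Kc * p * (0.46*T + 8.13)
ET = 0.45 * 0.24 * (0.46*32 + 8.13)
ET = 0.45 * 0.24 * 22.8500

2.4678 mm/day


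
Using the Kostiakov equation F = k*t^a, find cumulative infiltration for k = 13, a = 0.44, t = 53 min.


F = k * t^a = 13 * 53^0.44
F = 13 * 5.736954

74.5804 mm


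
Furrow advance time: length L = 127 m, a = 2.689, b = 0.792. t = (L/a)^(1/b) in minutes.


t = (L/a)^(1/b)
t = (127/2.689)^(1/0.792)
t = 47.229453^(1/0.792)

129.9886 min


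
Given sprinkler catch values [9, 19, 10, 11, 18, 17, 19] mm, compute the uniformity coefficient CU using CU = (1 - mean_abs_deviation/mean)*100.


mean = 14.714286 mm
MAD = 4.040816 mm
CU = (1 - 4.040816/14.714286)*100

72.5381 %


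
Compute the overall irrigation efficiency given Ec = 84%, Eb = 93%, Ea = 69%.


Ec = 0.84, Eb = 0.93, Ea = 0.69
E = 0.84 * 0.93 * 0.69 * 100 = 53.9028%

53.9028 %


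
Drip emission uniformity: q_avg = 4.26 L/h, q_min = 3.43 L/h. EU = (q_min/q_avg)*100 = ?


EU = (q_min/q_avg)*100 = (3.43/4.26)*100 = 80.5164%

80.5164 %


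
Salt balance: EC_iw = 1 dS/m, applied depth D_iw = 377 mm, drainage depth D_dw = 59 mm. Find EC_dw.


EC_dw = EC_iw * D_iw / D_dw
EC_dw = 1 * 377 / 59
EC_dw = 377 / 59

6.3898 dS/m


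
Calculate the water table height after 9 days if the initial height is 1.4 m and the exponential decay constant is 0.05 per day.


m = m0 * exp(-k*t)
m = 1.4 * exp(-0.05 * 9)
m = 1.4 * exp(-0.4500)

0.8927 m


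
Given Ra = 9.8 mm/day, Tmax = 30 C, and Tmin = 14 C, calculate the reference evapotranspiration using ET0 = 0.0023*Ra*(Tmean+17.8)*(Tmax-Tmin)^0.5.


Tmean = (Tmax + Tmin)/2 = (30 + 14)/2 = 22.0
ET0 = 0.0023 * 9.8 * (22.0 + 17.8) * sqrt(30 - 14)
ET0 = 0.0023 * 9.8 * 39.8 * 4.000000

3.5884 mm/day


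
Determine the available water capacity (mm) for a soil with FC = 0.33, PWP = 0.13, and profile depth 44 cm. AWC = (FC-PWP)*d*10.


AWC = (FC - PWP) * d * 10
AWC = (0.33 - 0.13) * 44 * 10
AWC = 0.2000 * 44 * 10

88.0000 mm


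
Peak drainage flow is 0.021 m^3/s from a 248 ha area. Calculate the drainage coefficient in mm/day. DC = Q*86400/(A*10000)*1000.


DC = Q * 86400 / (A * 10000) * 1000
DC = 0.021 * 86400 / (248 * 10000) * 1000
DC = 1814400.0000 / 2480000

0.7316 mm/day


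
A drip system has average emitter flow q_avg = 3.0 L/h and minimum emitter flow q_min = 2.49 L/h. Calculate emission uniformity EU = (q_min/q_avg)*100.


EU = (q_min/q_avg)*100 = (2.49/3.0)*100 = 83.0000%

83.0000 %


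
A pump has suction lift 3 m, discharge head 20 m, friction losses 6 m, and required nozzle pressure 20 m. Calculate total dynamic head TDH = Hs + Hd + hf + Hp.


TDH = Hs + Hd + hf + Hp = 3 + 20 + 6 + 20 = 49

49 m


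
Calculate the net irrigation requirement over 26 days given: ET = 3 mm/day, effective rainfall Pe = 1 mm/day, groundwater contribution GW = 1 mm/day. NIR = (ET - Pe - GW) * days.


Daily deficit = ET - Pe - GW = 3 - 1 - 1 = 1 mm/day
NIR = 1 * 26 = 26 mm

26.0000 mm


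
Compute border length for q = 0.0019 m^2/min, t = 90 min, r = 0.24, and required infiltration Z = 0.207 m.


L = q*t/((1+r)*Z)
L = 0.0019*90/((1+0.24)*0.207)
L = 0.171/0.25668

0.6662 m


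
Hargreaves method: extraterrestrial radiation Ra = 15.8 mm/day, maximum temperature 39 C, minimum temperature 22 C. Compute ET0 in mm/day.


Tmean = (Tmax + Tmin)/2 = (39 + 22)/2 = 30.5
ET0 = 0.0023 * 15.8 * (30.5 + 17.8) * sqrt(39 - 22)
ET0 = 0.0023 * 15.8 * 48.3 * 4.123106

7.2370 mm/day


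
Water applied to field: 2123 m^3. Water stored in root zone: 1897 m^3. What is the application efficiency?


Ea = V_root / V_field * 100 = 1897 / 2123 * 100 = 89.3547%

89.3547 %


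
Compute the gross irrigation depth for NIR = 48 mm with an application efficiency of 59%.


Ea = 59% = 0.59
GID = NIR / Ea = 48 / 0.59 = 81.3559 mm

81.3559 mm


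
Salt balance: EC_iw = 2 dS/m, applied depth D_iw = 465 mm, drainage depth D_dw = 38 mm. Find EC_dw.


EC_dw = EC_iw * D_iw / D_dw
EC_dw = 2 * 465 / 38
EC_dw = 930 / 38

24.4737 dS/m


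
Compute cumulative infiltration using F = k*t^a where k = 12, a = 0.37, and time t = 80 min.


F = k * t^a = 12 * 80^0.37
F = 12 * 5.059916

60.7190 mm


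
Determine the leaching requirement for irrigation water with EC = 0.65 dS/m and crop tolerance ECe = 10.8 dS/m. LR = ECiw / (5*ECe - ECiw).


LR = ECiw / (5*ECe - ECiw)
LR = 0.65 / (5*10.8 - 0.65)
LR = 0.65 / 53.3500

0.0122


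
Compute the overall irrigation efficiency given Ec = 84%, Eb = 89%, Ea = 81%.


Ec = 0.84, Eb = 0.89, Ea = 0.81
E = 0.84 * 0.89 * 0.81 * 100 = 60.5556%

60.5556 %


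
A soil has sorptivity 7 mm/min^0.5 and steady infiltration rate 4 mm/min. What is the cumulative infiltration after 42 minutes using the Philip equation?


F = S*sqrt(t) + A*t
F = 7*sqrt(42) + 4*42
F = 7*6.480741 + 168

213.3652 mm


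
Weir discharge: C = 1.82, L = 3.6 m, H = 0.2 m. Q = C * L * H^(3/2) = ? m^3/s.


Q = C * L * H^(3/2) = 1.82 * 3.6 * 0.2^1.5 = 1.82 * 3.6 * 0.089443

0.5860 m^3/s


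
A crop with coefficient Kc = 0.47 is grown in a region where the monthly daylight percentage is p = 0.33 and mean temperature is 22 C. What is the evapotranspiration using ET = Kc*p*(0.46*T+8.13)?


ET = Kc * p * (0.46*T + 8.13)
ET = 0.47 * 0.33 * (0.46*22 + 8.13)
ET = 0.47 * 0.33 * 18.2500

2.8306 mm/day


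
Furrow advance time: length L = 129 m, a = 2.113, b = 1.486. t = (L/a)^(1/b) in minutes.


t = (L/a)^(1/b)
t = (129/2.113)^(1/1.486)
t = 61.050639^(1/1.486)

15.9102 min


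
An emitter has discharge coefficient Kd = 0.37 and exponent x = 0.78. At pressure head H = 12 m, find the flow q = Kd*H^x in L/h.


q = Kd * H^x = 0.37 * 12^0.78 = 0.37 * 6.946425

2.5702 L/h


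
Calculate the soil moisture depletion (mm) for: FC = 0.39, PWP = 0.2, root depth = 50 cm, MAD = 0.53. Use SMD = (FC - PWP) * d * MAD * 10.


SMD = (FC - PWP) * d * MAD * 10
SMD = (0.39 - 0.2) * 50 * 0.53 * 10
SMD = 0.1900 * 50 * 0.53 * 10

50.3500 mm


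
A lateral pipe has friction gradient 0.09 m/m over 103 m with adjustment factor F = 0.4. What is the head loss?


hf = J * L * F = 0.09 * 103 * 0.4 = 3.7080 m

3.7080 m


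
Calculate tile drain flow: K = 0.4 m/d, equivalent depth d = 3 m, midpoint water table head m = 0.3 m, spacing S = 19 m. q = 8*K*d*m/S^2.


q = 8*K*d*m/S^2
q = 8*0.4*3*0.3/19^2
q = 2.8800 / 361

0.0080 m/d


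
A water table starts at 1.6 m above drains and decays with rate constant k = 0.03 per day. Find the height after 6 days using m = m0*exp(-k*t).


m = m0 * exp(-k*t)
m = 1.6 * exp(-0.03 * 6)
m = 1.6 * exp(-0.1800)

1.3364 m


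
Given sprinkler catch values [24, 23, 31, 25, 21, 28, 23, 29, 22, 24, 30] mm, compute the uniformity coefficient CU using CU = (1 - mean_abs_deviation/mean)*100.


mean = 25.454545 mm
MAD = 2.942149 mm
CU = (1 - 2.942149/25.454545)*100

88.4416 %


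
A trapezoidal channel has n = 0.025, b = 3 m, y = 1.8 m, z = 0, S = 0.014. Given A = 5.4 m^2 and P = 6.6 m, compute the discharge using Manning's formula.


R = A/P = 5.4/6.6 = 0.818182
Q = (1/0.025) * 5.4 * 0.818182^(2/3) * 0.014^0.5

22.3572 m^3/s


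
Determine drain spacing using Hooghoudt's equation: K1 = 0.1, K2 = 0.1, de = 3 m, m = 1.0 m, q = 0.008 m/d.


S^2 = 8*K2*de*m/q + 4*K1*m^2/q
S^2 = 8*0.1*3*1.0/0.008 + 4*0.1*1.0^2/0.008
S = sqrt(350.0000)

18.7083 m


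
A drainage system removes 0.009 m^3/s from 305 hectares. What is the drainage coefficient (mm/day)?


DC = Q * 86400 / (A * 10000) * 1000
DC = 0.009 * 86400 / (305 * 10000) * 1000
DC = 777600.0000 / 3050000

0.2550 mm/day


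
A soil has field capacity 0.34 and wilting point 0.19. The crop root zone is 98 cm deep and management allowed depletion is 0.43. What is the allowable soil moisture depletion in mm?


SMD = (FC - PWP) * d * MAD * 10
SMD = (0.34 - 0.19) * 98 * 0.43 * 10
SMD = 0.1500 * 98 * 0.43 * 10

63.2100 mm


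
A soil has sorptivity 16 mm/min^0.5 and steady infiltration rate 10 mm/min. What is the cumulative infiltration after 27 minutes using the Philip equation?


F = S*sqrt(t) + A*t
F = 16*sqrt(27) + 10*27
F = 16*5.196152 + 270

353.1384 mm


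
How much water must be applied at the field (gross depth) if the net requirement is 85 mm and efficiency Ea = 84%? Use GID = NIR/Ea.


Ea = 84% = 0.84
GID = NIR / Ea = 85 / 0.84 = 101.1905 mm

101.1905 mm


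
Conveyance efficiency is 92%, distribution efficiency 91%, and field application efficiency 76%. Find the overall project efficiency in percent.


Ec = 0.92, Eb = 0.91, Ea = 0.76
E = 0.92 * 0.91 * 0.76 * 100 = 63.6272%

63.6272 %


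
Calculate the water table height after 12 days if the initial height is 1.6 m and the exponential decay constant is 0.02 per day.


m = m0 * exp(-k*t)
m = 1.6 * exp(-0.02 * 12)
m = 1.6 * exp(-0.2400)

1.2586 m


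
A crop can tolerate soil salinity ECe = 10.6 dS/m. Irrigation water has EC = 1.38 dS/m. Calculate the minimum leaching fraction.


LR = ECiw / (5*ECe - ECiw)
LR = 1.38 / (5*10.6 - 1.38)
LR = 1.38 / 51.6200

0.0267


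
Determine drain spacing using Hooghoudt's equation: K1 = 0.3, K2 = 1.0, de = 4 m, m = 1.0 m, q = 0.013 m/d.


S^2 = 8*K2*de*m/q + 4*K1*m^2/q
S^2 = 8*1.0*4*1.0/0.013 + 4*0.3*1.0^2/0.013
S = sqrt(2553.8462)

50.5356 m


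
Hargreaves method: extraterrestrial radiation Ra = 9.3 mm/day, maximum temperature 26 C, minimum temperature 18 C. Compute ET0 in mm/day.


Tmean = (Tmax + Tmin)/2 = (26 + 18)/2 = 22.0
ET0 = 0.0023 * 9.3 * (22.0 + 17.8) * sqrt(26 - 18)
ET0 = 0.0023 * 9.3 * 39.8 * 2.828427

2.4079 mm/day


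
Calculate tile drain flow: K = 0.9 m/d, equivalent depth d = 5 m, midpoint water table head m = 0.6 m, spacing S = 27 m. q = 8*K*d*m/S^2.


q = 8*K*d*m/S^2
q = 8*0.9*5*0.6/27^2
q = 21.6000 / 729

0.0296 m/d


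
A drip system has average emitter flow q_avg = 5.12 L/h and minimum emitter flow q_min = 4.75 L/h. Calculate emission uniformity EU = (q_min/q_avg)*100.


EU = (q_min/q_avg)*100 = (4.75/5.12)*100 = 92.7734%

92.7734 %


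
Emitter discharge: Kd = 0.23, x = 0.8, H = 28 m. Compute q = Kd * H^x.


q = Kd * H^x = 0.23 * 28^0.8 = 0.23 * 14.378925

3.3072 L/h


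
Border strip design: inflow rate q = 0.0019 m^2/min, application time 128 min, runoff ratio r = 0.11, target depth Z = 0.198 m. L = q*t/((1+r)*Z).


L = q*t/((1+r)*Z)
L = 0.0019*128/((1+0.11)*0.198)
L = 0.2432/0.21978

1.1066 m


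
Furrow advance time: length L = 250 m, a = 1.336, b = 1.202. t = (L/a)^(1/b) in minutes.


t = (L/a)^(1/b)
t = (250/1.336)^(1/1.202)
t = 187.125749^(1/1.202)

77.6773 min


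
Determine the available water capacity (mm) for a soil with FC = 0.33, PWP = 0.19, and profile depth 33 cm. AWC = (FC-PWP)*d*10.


AWC = (FC - PWP) * d * 10
AWC = (0.33 - 0.19) * 33 * 10
AWC = 0.1400 * 33 * 10

46.2000 mm


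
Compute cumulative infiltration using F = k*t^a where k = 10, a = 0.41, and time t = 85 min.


F = k * t^a = 10 * 85^0.41
F = 10 * 6.181043

61.8104 mm


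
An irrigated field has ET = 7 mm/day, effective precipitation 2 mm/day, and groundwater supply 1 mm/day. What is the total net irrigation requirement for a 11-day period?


Daily deficit = ET - Pe - GW = 7 - 2 - 1 = 4 mm/day
NIR = 4 * 11 = 44 mm

44.0000 mm


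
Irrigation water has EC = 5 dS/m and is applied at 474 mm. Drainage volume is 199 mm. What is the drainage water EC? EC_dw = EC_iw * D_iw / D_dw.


EC_dw = EC_iw * D_iw / D_dw
EC_dw = 5 * 474 / 199
EC_dw = 2370 / 199

11.9095 dS/m


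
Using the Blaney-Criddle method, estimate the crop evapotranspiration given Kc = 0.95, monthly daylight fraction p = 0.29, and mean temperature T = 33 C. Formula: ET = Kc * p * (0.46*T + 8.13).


ET = Kc * p * (0.46*T + 8.13)
ET = 0.95 * 0.29 * (0.46*33 + 8.13)
ET = 0.95 * 0.29 * 23.3100

6.4219 mm/day


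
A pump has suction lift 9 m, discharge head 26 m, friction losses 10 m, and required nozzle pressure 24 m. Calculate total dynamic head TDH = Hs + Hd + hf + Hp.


TDH = Hs + Hd + hf + Hp = 9 + 26 + 10 + 24 = 69

69 m


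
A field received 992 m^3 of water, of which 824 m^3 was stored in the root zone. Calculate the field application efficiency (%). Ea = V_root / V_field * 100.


Ea = V_root / V_field * 100 = 824 / 992 * 100 = 83.0645%

83.0645 %


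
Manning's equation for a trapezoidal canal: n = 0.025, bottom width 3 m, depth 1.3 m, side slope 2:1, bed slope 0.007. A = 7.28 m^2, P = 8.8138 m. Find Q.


R = A/P = 7.28/8.8138 = 0.825977
Q = (1/0.025) * 7.28 * 0.825977^(2/3) * 0.007^0.5

21.4479 m^3/s


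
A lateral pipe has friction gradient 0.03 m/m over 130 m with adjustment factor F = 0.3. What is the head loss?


hf = J * L * F = 0.03 * 130 * 0.3 = 1.1700 m

1.1700 m


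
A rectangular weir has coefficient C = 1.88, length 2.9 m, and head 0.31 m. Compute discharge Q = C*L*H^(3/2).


Q = C * L * H^(3/2) = 1.88 * 2.9 * 0.31^1.5 = 1.88 * 2.9 * 0.172601

0.9410 m^3/s


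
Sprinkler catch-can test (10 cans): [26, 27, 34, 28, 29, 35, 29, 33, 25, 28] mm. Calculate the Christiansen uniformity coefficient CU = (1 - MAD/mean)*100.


mean = 29.400000 mm
MAD = 2.760000 mm
CU = (1 - 2.760000/29.400000)*100

90.6122 %


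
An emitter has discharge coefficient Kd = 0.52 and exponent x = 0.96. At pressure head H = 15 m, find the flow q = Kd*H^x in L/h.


q = Kd * H^x = 0.52 * 15^0.96 = 0.52 * 13.460079

6.9992 L/h


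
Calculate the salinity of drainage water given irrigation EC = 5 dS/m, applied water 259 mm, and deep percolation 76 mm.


EC_dw = EC_iw * D_iw / D_dw
EC_dw = 5 * 259 / 76
EC_dw = 1295 / 76

17.0395 dS/m


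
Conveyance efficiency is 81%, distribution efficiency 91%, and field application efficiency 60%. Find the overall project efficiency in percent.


Ec = 0.81, Eb = 0.91, Ea = 0.6
E = 0.81 * 0.91 * 0.6 * 100 = 44.2260%

44.2260 %


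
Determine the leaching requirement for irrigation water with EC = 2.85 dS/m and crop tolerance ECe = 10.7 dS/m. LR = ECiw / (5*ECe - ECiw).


LR = ECiw / (5*ECe - ECiw)
LR = 2.85 / (5*10.7 - 2.85)
LR = 2.85 / 50.6500

0.0563


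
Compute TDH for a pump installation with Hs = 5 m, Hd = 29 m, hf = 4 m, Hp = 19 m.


TDH = Hs + Hd + hf + Hp = 5 + 29 + 4 + 19 = 57

57 m


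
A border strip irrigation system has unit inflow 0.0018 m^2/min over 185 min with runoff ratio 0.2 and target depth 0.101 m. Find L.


L = q*t/((1+r)*Z)
L = 0.0018*185/((1+0.2)*0.101)
L = 0.333/0.1212

2.7475 m


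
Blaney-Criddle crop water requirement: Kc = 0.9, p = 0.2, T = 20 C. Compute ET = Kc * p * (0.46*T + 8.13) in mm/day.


ET = Kc * p * (0.46*T + 8.13)
ET = 0.9 * 0.2 * (0.46*20 + 8.13)
ET = 0.9 * 0.2 * 17.3300

3.1194 mm/day


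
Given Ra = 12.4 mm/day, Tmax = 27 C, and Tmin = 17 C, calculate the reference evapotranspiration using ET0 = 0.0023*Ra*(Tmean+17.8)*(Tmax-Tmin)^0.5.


Tmean = (Tmax + Tmin)/2 = (27 + 17)/2 = 22.0
ET0 = 0.0023 * 12.4 * (22.0 + 17.8) * sqrt(27 - 17)
ET0 = 0.0023 * 12.4 * 39.8 * 3.162278

3.5895 mm/day


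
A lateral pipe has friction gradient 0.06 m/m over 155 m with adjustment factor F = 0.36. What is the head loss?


hf = J * L * F = 0.06 * 155 * 0.36 = 3.3480 m

3.3480 m


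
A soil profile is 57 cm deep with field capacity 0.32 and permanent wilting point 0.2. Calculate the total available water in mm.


AWC = (FC - PWP) * d * 10
AWC = (0.32 - 0.2) * 57 * 10
AWC = 0.1200 * 57 * 10

68.4000 mm


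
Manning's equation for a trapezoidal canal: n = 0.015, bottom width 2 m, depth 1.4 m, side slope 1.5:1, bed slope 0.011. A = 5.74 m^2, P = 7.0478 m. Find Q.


R = A/P = 5.74/7.0478 = 0.814439
Q = (1/0.015) * 5.74 * 0.814439^(2/3) * 0.011^0.5

35.0017 m^3/s


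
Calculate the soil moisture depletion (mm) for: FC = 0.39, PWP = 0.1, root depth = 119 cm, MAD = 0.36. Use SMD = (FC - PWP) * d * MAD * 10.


SMD = (FC - PWP) * d * MAD * 10
SMD = (0.39 - 0.1) * 119 * 0.36 * 10
SMD = 0.2900 * 119 * 0.36 * 10

124.2360 mm


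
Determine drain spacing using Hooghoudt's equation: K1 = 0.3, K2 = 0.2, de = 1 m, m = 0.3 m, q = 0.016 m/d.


S^2 = 8*K2*de*m/q + 4*K1*m^2/q
S^2 = 8*0.2*1*0.3/0.016 + 4*0.3*0.3^2/0.016
S = sqrt(36.7500)

6.0622 m


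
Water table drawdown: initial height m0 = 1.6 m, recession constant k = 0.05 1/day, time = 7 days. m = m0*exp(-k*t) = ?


m = m0 * exp(-k*t)
m = 1.6 * exp(-0.05 * 7)
m = 1.6 * exp(-0.3500)

1.1275 m


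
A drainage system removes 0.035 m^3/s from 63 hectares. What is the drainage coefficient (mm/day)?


DC = Q * 86400 / (A * 10000) * 1000
DC = 0.035 * 86400 / (63 * 10000) * 1000
DC = 3024000.0000 / 630000

4.8000 mm/day


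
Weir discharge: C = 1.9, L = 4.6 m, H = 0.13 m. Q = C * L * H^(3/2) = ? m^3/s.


Q = C * L * H^(3/2) = 1.9 * 4.6 * 0.13^1.5 = 1.9 * 4.6 * 0.046872

0.4097 m^3/s


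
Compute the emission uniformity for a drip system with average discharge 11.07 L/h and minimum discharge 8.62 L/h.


EU = (q_min/q_avg)*100 = (8.62/11.07)*100 = 77.8681%

77.8681 %


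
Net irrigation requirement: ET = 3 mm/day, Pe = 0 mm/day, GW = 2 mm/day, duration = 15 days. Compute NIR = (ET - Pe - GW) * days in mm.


Daily deficit = ET - Pe - GW = 3 - 0 - 2 = 1 mm/day
NIR = 1 * 15 = 15 mm

15.0000 mm


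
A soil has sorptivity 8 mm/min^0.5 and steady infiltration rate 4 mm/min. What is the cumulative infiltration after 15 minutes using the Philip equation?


F = S*sqrt(t) + A*t
F = 8*sqrt(15) + 4*15
F = 8*3.872983 + 60

90.9839 mm


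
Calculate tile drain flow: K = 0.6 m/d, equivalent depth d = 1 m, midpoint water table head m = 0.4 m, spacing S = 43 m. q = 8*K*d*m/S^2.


q = 8*K*d*m/S^2
q = 8*0.6*1*0.4/43^2
q = 1.9200 / 1849

0.0010 m/d


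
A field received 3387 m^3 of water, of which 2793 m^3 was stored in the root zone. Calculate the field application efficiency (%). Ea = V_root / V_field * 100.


Ea = V_root / V_field * 100 = 2793 / 3387 * 100 = 82.4624%

82.4624 %


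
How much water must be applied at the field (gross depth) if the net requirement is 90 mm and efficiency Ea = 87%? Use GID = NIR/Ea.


Ea = 87% = 0.87
GID = NIR / Ea = 90 / 0.87 = 103.4483 mm

103.4483 mm


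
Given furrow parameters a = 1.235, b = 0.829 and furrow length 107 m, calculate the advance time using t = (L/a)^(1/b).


t = (L/a)^(1/b)
t = (107/1.235)^(1/0.829)
t = 86.639676^(1/0.829)

217.4777 min


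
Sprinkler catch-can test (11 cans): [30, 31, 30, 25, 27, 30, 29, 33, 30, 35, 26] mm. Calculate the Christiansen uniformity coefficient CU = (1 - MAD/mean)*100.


mean = 29.636364 mm
MAD = 2.099174 mm
CU = (1 - 2.099174/29.636364)*100

92.9169 %


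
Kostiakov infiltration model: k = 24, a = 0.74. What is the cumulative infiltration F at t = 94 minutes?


F = k * t^a = 24 * 94^0.74
F = 24 * 28.847927

692.3502 mm


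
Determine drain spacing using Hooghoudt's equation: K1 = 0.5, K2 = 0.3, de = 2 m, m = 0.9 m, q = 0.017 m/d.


S^2 = 8*K2*de*m/q + 4*K1*m^2/q
S^2 = 8*0.3*2*0.9/0.017 + 4*0.5*0.9^2/0.017
S = sqrt(349.4118)

18.6926 m


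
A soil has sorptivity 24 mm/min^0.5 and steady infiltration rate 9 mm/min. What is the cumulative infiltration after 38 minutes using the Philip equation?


F = S*sqrt(t) + A*t
F = 24*sqrt(38) + 9*38
F = 24*6.164414 + 342

489.9459 mm


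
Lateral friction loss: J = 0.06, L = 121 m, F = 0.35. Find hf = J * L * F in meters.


hf = J * L * F = 0.06 * 121 * 0.35 = 2.5410 m

2.5410 m


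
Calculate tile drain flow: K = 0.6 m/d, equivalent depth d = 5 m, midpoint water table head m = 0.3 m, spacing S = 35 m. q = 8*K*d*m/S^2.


q = 8*K*d*m/S^2
q = 8*0.6*5*0.3/35^2
q = 7.2000 / 1225

0.0059 m/d


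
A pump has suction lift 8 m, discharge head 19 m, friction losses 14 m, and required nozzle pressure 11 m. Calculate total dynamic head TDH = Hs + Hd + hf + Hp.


TDH = Hs + Hd + hf + Hp = 8 + 19 + 14 + 11 = 52

52 m


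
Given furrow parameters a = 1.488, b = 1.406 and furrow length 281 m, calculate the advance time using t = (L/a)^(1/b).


t = (L/a)^(1/b)
t = (281/1.488)^(1/1.406)
t = 188.844086^(1/1.406)

41.5767 min


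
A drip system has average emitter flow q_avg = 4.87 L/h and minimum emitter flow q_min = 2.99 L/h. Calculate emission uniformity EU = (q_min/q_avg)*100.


EU = (q_min/q_avg)*100 = (2.99/4.87)*100 = 61.3963%

61.3963 %


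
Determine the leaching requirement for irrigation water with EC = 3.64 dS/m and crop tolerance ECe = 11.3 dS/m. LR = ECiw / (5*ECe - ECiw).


LR = ECiw / (5*ECe - ECiw)
LR = 3.64 / (5*11.3 - 3.64)
LR = 3.64 / 52.8600

0.0689


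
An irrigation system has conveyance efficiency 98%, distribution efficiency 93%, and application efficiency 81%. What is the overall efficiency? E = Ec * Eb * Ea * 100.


Ec = 0.98, Eb = 0.93, Ea = 0.81
E = 0.98 * 0.93 * 0.81 * 100 = 73.8234%

73.8234 %


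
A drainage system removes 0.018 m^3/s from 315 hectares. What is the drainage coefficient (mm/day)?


DC = Q * 86400 / (A * 10000) * 1000
DC = 0.018 * 86400 / (315 * 10000) * 1000
DC = 1555200.0000 / 3150000

0.4937 mm/day


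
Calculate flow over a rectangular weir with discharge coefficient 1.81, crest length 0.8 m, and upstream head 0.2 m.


Q = C * L * H^(3/2) = 1.81 * 0.8 * 0.2^1.5 = 1.81 * 0.8 * 0.089443

0.1295 m^3/s


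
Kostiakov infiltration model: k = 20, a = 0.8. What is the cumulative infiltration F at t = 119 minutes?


F = k * t^a = 20 * 119^0.8
F = 20 * 45.754896

915.0979 mm


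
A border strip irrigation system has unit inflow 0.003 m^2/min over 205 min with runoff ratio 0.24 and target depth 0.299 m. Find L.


L = q*t/((1+r)*Z)
L = 0.003*205/((1+0.24)*0.299)
L = 0.615/0.37076

1.6588 m


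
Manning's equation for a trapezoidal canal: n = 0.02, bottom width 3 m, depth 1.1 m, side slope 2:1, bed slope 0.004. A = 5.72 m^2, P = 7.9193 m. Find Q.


R = A/P = 5.72/7.9193 = 0.722286
Q = (1/0.02) * 5.72 * 0.722286^(2/3) * 0.004^0.5

14.5614 m^3/s


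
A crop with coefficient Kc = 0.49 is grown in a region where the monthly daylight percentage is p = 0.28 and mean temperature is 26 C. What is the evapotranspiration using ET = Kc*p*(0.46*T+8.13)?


ET = Kc * p * (0.46*T + 8.13)
ET = 0.49 * 0.28 * (0.46*26 + 8.13)
ET = 0.49 * 0.28 * 20.0900

2.7563 mm/day


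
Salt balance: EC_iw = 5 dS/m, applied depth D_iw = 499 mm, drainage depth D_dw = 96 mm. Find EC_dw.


EC_dw = EC_iw * D_iw / D_dw
EC_dw = 5 * 499 / 96
EC_dw = 2495 / 96

25.9896 dS/m


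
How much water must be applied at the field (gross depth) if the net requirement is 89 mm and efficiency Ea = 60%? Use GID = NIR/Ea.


Ea = 60% = 0.6
GID = NIR / Ea = 89 / 0.6 = 148.3333 mm

148.3333 mm


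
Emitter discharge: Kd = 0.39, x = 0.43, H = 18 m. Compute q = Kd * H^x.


q = Kd * H^x = 0.39 * 18^0.43 = 0.39 * 3.465510

1.3515 L/h


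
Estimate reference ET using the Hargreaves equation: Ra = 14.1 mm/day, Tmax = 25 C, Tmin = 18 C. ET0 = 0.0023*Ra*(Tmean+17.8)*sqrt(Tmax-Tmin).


Tmean = (Tmax + Tmin)/2 = (25 + 18)/2 = 21.5
ET0 = 0.0023 * 14.1 * (21.5 + 17.8) * sqrt(25 - 18)
ET0 = 0.0023 * 14.1 * 39.3 * 2.645751

3.3720 mm/day


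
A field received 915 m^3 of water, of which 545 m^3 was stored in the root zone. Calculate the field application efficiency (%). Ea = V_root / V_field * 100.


Ea = V_root / V_field * 100 = 545 / 915 * 100 = 59.5628%

59.5628 %


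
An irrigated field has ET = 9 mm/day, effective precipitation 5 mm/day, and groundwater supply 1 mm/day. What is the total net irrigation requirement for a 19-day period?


Daily deficit = ET - Pe - GW = 9 - 5 - 1 = 3 mm/day
NIR = 3 * 19 = 57 mm

57.0000 mm


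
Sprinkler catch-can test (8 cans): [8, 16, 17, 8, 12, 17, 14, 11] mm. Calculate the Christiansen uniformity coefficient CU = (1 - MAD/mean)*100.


mean = 12.875000 mm
MAD = 3.125000 mm
CU = (1 - 3.125000/12.875000)*100

75.7282 %


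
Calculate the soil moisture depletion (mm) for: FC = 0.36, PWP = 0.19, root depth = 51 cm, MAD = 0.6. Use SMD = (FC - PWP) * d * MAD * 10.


SMD = (FC - PWP) * d * MAD * 10
SMD = (0.36 - 0.19) * 51 * 0.6 * 10
SMD = 0.1700 * 51 * 0.6 * 10

52.0200 mm


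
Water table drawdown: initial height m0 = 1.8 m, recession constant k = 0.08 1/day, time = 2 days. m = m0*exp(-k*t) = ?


m = m0 * exp(-k*t)
m = 1.8 * exp(-0.08 * 2)
m = 1.8 * exp(-0.1600)

1.5339 m


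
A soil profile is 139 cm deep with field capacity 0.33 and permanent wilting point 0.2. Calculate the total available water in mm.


AWC = (FC - PWP) * d * 10
AWC = (0.33 - 0.2) * 139 * 10
AWC = 0.1300 * 139 * 10

180.7000 mm


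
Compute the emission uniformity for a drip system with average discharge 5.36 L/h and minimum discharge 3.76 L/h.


EU = (q_min/q_avg)*100 = (3.76/5.36)*100 = 70.1493%

70.1493 %


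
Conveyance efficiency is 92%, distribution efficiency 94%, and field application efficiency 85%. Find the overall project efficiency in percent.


Ec = 0.92, Eb = 0.94, Ea = 0.85
E = 0.92 * 0.94 * 0.85 * 100 = 73.5080%

73.5080 %


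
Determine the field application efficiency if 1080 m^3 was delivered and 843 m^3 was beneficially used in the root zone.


Ea = V_root / V_field * 100 = 843 / 1080 * 100 = 78.0556%

78.0556 %


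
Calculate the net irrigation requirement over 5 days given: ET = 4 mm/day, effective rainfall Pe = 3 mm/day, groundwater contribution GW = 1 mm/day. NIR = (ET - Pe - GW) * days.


Daily deficit = ET - Pe - GW = 4 - 3 - 1 = 0 mm/day
NIR = 0 * 5 = 0 mm

0 mm


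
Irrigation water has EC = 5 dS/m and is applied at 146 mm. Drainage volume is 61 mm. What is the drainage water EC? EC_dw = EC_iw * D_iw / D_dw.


EC_dw = EC_iw * D_iw / D_dw
EC_dw = 5 * 146 / 61
EC_dw = 730 / 61

11.9672 dS/m


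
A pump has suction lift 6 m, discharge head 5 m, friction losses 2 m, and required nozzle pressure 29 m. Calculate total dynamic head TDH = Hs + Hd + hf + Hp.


TDH = Hs + Hd + hf + Hp = 6 + 5 + 2 + 29 = 42

42 m


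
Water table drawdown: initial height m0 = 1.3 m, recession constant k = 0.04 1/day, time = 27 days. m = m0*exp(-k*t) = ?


m = m0 * exp(-k*t)
m = 1.3 * exp(-0.04 * 27)
m = 1.3 * exp(-1.0800)

0.4415 m


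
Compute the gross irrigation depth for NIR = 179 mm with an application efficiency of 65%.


Ea = 65% = 0.65
GID = NIR / Ea = 179 / 0.65 = 275.3846 mm

275.3846 mm
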